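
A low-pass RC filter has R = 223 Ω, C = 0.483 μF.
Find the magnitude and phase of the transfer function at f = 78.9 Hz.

Step 1 — Angular frequency: ω = 2π·78.9 = 495.7 rad/s.
Step 2 — Transfer function: H(jω) = 1/(1 + jωRC).
Step 3 — Denominator: 1 + jωRC = 1 + j·495.7·223·4.83e-07 = 1 + j0.0534.
Step 4 — H = 0.9972 - j0.05324.
Step 5 — Magnitude: |H| = 0.9986 (-0.0 dB); phase: φ = -3.1°.

|H| = 0.9986 (-0.0 dB), φ = -3.1°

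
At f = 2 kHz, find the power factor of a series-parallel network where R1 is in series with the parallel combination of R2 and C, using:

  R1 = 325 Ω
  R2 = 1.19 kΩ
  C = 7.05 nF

Step 1 — Angular frequency: ω = 2π·f = 2π·2000 = 1.257e+04 rad/s.
Step 2 — Component impedances:
  R1: Z = R = 325 Ω
  R2: Z = R = 1190 Ω
  C: Z = 1/(jωC) = -j/(ω·C) = 0 - j1.129e+04 Ω
Step 3 — Parallel branch: R2 || C = 1/(1/R2 + 1/C) = 1177 - j124.1 Ω.
Step 4 — Series with R1: Z_total = R1 + (R2 || C) = 1502 - j124.1 Ω = 1507∠-4.7° Ω.
Step 5 — Power factor: PF = cos(φ) = Re(Z)/|Z| = 1501.9/1507 = 0.9966.
Step 6 — Type: Im(Z) = -124.1 ⇒ leading (phase φ = -4.7°).

PF = 0.9966 (leading, φ = -4.7°)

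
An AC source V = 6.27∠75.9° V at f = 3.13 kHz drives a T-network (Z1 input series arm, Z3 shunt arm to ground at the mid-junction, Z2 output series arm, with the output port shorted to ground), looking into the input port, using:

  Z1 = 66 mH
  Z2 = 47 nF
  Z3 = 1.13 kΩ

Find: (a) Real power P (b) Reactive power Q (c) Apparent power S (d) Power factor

Step 1 — Angular frequency: ω = 2π·f = 2π·3130 = 1.967e+04 rad/s.
Step 2 — Component impedances:
  Z1: Z = jωL = j·1.967e+04·0.066 = 0 + j1298 Ω
  Z2: Z = 1/(jωC) = -j/(ω·C) = 0 - j1082 Ω
  Z3: Z = R = 1130 Ω
Step 3 — With the output port shorted to ground, the output series arm Z2 runs from the junction to ground; the shunt arm Z3 also runs from the junction to ground. They appear in parallel: Z3 || Z2 = 540.4 - j564.5 Ω.
Step 4 — Series with input arm Z1: Z_in = Z1 + (Z3 || Z2) = 540.4 + j733.5 Ω = 911.1∠53.6° Ω.
Step 5 — Source phasor: V = 6.27∠75.9° V = 1.527 + j6.081 V.
Step 6 — Current: I = V / Z = 0.006368 + j0.002609 A = 0.006882∠22.3° A.
Step 7 — Complex power: S = V·I* = 0.02559 + j0.03474 VA.
Step 8 — Real power: P = Re(S) = 0.02559 W.
Step 9 — Reactive power: Q = Im(S) = 0.03474 VAR.
Step 10 — Apparent power: |S| = 0.04315 VA.
Step 11 — Power factor: PF = P/|S| = 0.5932 (lagging).

(a) P = 0.02559 W  (b) Q = 0.03474 VAR  (c) S = 0.04315 VA  (d) PF = 0.5932 (lagging)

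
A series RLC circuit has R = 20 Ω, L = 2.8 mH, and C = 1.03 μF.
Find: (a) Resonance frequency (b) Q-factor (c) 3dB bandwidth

Step 1 — Resonance: ω₀ = 1/√(LC) = 1/√(0.0028·1.03e-06) = 1.862e+04 rad/s.
Step 2 — f₀ = ω₀/(2π) = 2964 Hz.
Step 3 — Series Q: Q = ω₀L/R = 1.862e+04·0.0028/20 = 2.607.
Step 4 — Bandwidth: Δω = ω₀/Q = 7143 rad/s; BW = Δω/(2π) = 1137 Hz.

(a) f₀ = 2964 Hz  (b) Q = 2.607  (c) BW = 1137 Hz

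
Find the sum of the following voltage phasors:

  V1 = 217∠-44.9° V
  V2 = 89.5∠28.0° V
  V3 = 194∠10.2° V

Step 1 — Convert each phasor to rectangular form:
  V1 = 217·(cos(-44.9°) + j·sin(-44.9°)) = 153.7 - j153.2 V
  V2 = 89.5·(cos(28.0°) + j·sin(28.0°)) = 79.02 + j42.02 V
  V3 = 194·(cos(10.2°) + j·sin(10.2°)) = 190.9 + j34.35 V
Step 2 — Sum components: V_total = 423.7 - j76.8 V.
Step 3 — Convert to polar: |V_total| = 430.6 V, ∠V_total = -10.3°.

V_total = 430.6∠-10.3° V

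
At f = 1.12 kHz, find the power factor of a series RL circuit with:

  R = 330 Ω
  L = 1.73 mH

Step 1 — Angular frequency: ω = 2π·f = 2π·1120 = 7037 rad/s.
Step 2 — Component impedances:
  R: Z = R = 330 Ω
  L: Z = jωL = j·7037·0.00173 = 0 + j12.17 Ω
Step 3 — Series combination: Z_total = R + L = 330 + j12.17 Ω = 330.2∠2.1° Ω.
Step 4 — Power factor: PF = cos(φ) = Re(Z)/|Z| = 330/330.22 = 0.9993.
Step 5 — Type: Im(Z) = 12.17 ⇒ lagging (phase φ = 2.1°).

PF = 0.9993 (lagging, φ = 2.1°)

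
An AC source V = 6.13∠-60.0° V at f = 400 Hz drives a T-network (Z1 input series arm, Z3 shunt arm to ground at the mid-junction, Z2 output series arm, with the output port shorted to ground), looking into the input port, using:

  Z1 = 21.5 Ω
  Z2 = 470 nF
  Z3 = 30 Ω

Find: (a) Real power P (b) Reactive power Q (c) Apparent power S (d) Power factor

Step 1 — Angular frequency: ω = 2π·f = 2π·400 = 2513 rad/s.
Step 2 — Component impedances:
  Z1: Z = R = 21.5 Ω
  Z2: Z = 1/(jωC) = -j/(ω·C) = 0 - j846.6 Ω
  Z3: Z = R = 30 Ω
Step 3 — With the output port shorted to ground, the output series arm Z2 runs from the junction to ground; the shunt arm Z3 also runs from the junction to ground. They appear in parallel: Z3 || Z2 = 29.96 - j1.062 Ω.
Step 4 — Series with input arm Z1: Z_in = Z1 + (Z3 || Z2) = 51.46 - j1.062 Ω = 51.47∠-1.2° Ω.
Step 5 — Source phasor: V = 6.13∠-60.0° V = 3.065 - j5.309 V.
Step 6 — Current: I = V / Z = 0.06166 - j0.1019 A = 0.1191∠-58.8° A.
Step 7 — Complex power: S = V·I* = 0.7299 - j0.01506 VA.
Step 8 — Real power: P = Re(S) = 0.7299 W.
Step 9 — Reactive power: Q = Im(S) = -0.01506 VAR.
Step 10 — Apparent power: |S| = 0.73 VA.
Step 11 — Power factor: PF = P/|S| = 0.9998 (leading).

(a) P = 0.7299 W  (b) Q = -0.01506 VAR  (c) S = 0.73 VA  (d) PF = 0.9998 (leading)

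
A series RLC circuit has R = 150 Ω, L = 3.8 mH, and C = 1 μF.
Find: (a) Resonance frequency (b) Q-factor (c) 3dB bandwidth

Step 1 — Resonance: ω₀ = 1/√(LC) = 1/√(0.0038·1e-06) = 1.622e+04 rad/s.
Step 2 — f₀ = ω₀/(2π) = 2582 Hz.
Step 3 — Series Q: Q = ω₀L/R = 1.622e+04·0.0038/150 = 0.411.
Step 4 — Bandwidth: Δω = ω₀/Q = 3.947e+04 rad/s; BW = Δω/(2π) = 6282 Hz.

(a) f₀ = 2582 Hz  (b) Q = 0.411  (c) BW = 6282 Hz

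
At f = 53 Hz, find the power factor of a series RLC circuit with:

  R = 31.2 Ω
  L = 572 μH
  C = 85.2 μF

Step 1 — Angular frequency: ω = 2π·f = 2π·53 = 333 rad/s.
Step 2 — Component impedances:
  R: Z = R = 31.2 Ω
  L: Z = jωL = j·333·0.000572 = 0 + j0.1905 Ω
  C: Z = 1/(jωC) = -j/(ω·C) = 0 - j35.25 Ω
Step 3 — Series combination: Z_total = R + L + C = 31.2 - j35.06 Ω = 46.93∠-48.3° Ω.
Step 4 — Power factor: PF = cos(φ) = Re(Z)/|Z| = 31.2/46.93 = 0.6648.
Step 5 — Type: Im(Z) = -35.06 ⇒ leading (phase φ = -48.3°).

PF = 0.6648 (leading, φ = -48.3°)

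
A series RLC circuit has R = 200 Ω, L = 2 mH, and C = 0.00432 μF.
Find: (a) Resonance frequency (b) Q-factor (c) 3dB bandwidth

Step 1 — Resonance condition Im(Z)=0 gives ω₀ = 1/√(LC).
Step 2 — ω₀ = 1/√(0.002·4.32e-09) = 3.402e+05 rad/s.
Step 3 — f₀ = ω₀/(2π) = 5.415e+04 Hz.
Step 4 — Series Q: Q = ω₀L/R = 3.402e+05·0.002/200 = 3.402.
Step 5 — 3dB bandwidth: Δω = ω₀/Q = 1e+05 rad/s; BW = Δω/(2π) = 1.592e+04 Hz.

(a) f₀ = 5.415e+04 Hz  (b) Q = 3.402  (c) BW = 1.592e+04 Hz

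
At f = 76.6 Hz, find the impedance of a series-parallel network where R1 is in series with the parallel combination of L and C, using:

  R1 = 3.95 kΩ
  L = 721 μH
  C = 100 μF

Step 1 — Angular frequency: ω = 2π·f = 2π·76.6 = 481.3 rad/s.
Step 2 — Component impedances:
  R1: Z = R = 3950 Ω
  L: Z = jωL = j·481.3·0.000721 = 0 + j0.347 Ω
  C: Z = 1/(jωC) = -j/(ω·C) = 0 - j20.78 Ω
Step 3 — Parallel branch: L || C = 1/(1/L + 1/C) = 0 + j0.3529 Ω.
Step 4 — Series with R1: Z_total = R1 + (L || C) = 3950 + j0.3529 Ω = 3950∠0.0° Ω.

Z = 3950 + j0.3529 Ω = 3950∠0.0° Ω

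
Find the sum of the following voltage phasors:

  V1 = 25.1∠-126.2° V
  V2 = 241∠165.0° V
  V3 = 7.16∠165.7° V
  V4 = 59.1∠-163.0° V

Step 1 — Convert each phasor to rectangular form:
  V1 = 25.1·(cos(-126.2°) + j·sin(-126.2°)) = -14.82 - j20.25 V
  V2 = 241·(cos(165.0°) + j·sin(165.0°)) = -232.8 + j62.38 V
  V3 = 7.16·(cos(165.7°) + j·sin(165.7°)) = -6.938 + j1.769 V
  V4 = 59.1·(cos(-163.0°) + j·sin(-163.0°)) = -56.52 - j17.28 V
Step 2 — Sum components: V_total = -311.1 + j26.61 V.
Step 3 — Convert to polar: |V_total| = 312.2 V, ∠V_total = 175.1°.

V_total = 312.2∠175.1° V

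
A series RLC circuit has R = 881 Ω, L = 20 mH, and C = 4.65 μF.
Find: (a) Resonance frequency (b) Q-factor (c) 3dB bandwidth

Step 1 — Resonance condition Im(Z)=0 gives ω₀ = 1/√(LC).
Step 2 — ω₀ = 1/√(0.02·4.65e-06) = 3279 rad/s.
Step 3 — f₀ = ω₀/(2π) = 521.9 Hz.
Step 4 — Series Q: Q = ω₀L/R = 3279·0.02/881 = 0.07444.
Step 5 — 3dB bandwidth: Δω = ω₀/Q = 4.405e+04 rad/s; BW = Δω/(2π) = 7011 Hz.

(a) f₀ = 521.9 Hz  (b) Q = 0.07444  (c) BW = 7011 Hz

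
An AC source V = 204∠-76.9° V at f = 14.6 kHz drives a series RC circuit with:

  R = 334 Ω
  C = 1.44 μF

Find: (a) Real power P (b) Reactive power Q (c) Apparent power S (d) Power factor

Step 1 — Angular frequency: ω = 2π·f = 2π·1.46e+04 = 9.173e+04 rad/s.
Step 2 — Component impedances:
  R: Z = R = 334 Ω
  C: Z = 1/(jωC) = -j/(ω·C) = 0 - j7.57 Ω
Step 3 — Series combination: Z_total = R + C = 334 - j7.57 Ω = 334.1∠-1.3° Ω.
Step 4 — Source phasor: V = 204∠-76.9° V = 46.24 - j198.7 V.
Step 5 — Current: I = V / Z = 0.1518 - j0.5914 A = 0.6106∠-75.6° A.
Step 6 — Complex power: S = V·I* = 124.5 - j2.823 VA.
Step 7 — Real power: P = Re(S) = 124.5 W.
Step 8 — Reactive power: Q = Im(S) = -2.823 VAR.
Step 9 — Apparent power: |S| = 124.6 VA.
Step 10 — Power factor: PF = P/|S| = 0.9997 (leading).

(a) P = 124.5 W  (b) Q = -2.823 VAR  (c) S = 124.6 VA  (d) PF = 0.9997 (leading)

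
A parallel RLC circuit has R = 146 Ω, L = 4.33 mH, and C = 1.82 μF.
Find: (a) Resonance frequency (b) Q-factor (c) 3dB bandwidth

Step 1 — Resonance: ω₀ = 1/√(LC) = 1/√(0.00433·1.82e-06) = 1.126e+04 rad/s.
Step 2 — f₀ = ω₀/(2π) = 1793 Hz.
Step 3 — Parallel Q: Q = R/(ω₀L) = 146/(1.126e+04·0.00433) = 2.993.
Step 4 — Bandwidth: Δω = ω₀/Q = 3763 rad/s; BW = Δω/(2π) = 599 Hz.

(a) f₀ = 1793 Hz  (b) Q = 2.993  (c) BW = 599 Hz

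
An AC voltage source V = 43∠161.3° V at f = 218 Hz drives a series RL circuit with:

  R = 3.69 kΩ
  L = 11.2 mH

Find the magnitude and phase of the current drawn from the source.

Step 1 — Angular frequency: ω = 2π·f = 2π·218 = 1370 rad/s.
Step 2 — Component impedances:
  R: Z = R = 3690 Ω
  L: Z = jωL = j·1370·0.0112 = 0 + j15.34 Ω
Step 3 — Series combination: Z_total = R + L = 3690 + j15.34 Ω = 3690∠0.2° Ω.
Step 4 — Source phasor: V = 43∠161.3° V = -40.73 + j13.79 V.
Step 5 — Ohm's law: I = V / Z_total = (-40.73 + j13.79) / (3690 + j15.34) = -0.01102 + j0.003782 A.
Step 6 — Convert to polar: |I| = 0.01165 A, ∠I = 161.1°.

I = 0.01165∠161.1° A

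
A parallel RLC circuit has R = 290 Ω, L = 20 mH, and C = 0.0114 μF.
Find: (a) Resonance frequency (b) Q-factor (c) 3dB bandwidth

Step 1 — Resonance: ω₀ = 1/√(LC) = 1/√(0.02·1.14e-08) = 6.623e+04 rad/s.
Step 2 — f₀ = ω₀/(2π) = 1.054e+04 Hz.
Step 3 — Parallel Q: Q = R/(ω₀L) = 290/(6.623e+04·0.02) = 0.2189.
Step 4 — Bandwidth: Δω = ω₀/Q = 3.025e+05 rad/s; BW = Δω/(2π) = 4.814e+04 Hz.

(a) f₀ = 1.054e+04 Hz  (b) Q = 0.2189  (c) BW = 4.814e+04 Hz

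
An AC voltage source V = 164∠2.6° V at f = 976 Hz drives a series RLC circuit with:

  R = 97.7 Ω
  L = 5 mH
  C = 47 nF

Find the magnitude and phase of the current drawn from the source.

Step 1 — Angular frequency: ω = 2π·f = 2π·976 = 6132 rad/s.
Step 2 — Component impedances:
  R: Z = R = 97.7 Ω
  L: Z = jωL = j·6132·0.005 = 0 + j30.66 Ω
  C: Z = 1/(jωC) = -j/(ω·C) = 0 - j3470 Ω
Step 3 — Series combination: Z_total = R + L + C = 97.7 - j3439 Ω = 3440∠-88.4° Ω.
Step 4 — Source phasor: V = 164∠2.6° V = 163.8 + j7.44 V.
Step 5 — Ohm's law: I = V / Z_total = (163.8 + j7.44) / (97.7 - j3439) = -0.0008092 + j0.04766 A.
Step 6 — Convert to polar: |I| = 0.04767 A, ∠I = 91.0°.

I = 0.04767∠91.0° A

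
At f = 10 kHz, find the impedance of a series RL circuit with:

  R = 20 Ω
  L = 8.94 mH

Step 1 — Angular frequency: ω = 2π·f = 2π·1e+04 = 6.283e+04 rad/s.
Step 2 — Component impedances:
  R: Z = R = 20 Ω
  L: Z = jωL = j·6.283e+04·0.00894 = 0 + j561.7 Ω
Step 3 — Series combination: Z_total = R + L = 20 + j561.7 Ω = 562.1∠88.0° Ω.

Z = 20 + j561.7 Ω = 562.1∠88.0° Ω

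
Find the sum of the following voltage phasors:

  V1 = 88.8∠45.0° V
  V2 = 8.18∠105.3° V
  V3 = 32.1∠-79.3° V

Step 1 — Convert each phasor to rectangular form:
  V1 = 88.8·(cos(45.0°) + j·sin(45.0°)) = 62.79 + j62.79 V
  V2 = 8.18·(cos(105.3°) + j·sin(105.3°)) = -2.158 + j7.89 V
  V3 = 32.1·(cos(-79.3°) + j·sin(-79.3°)) = 5.96 - j31.54 V
Step 2 — Sum components: V_total = 66.59 + j39.14 V.
Step 3 — Convert to polar: |V_total| = 77.24 V, ∠V_total = 30.4°.

V_total = 77.24∠30.4° V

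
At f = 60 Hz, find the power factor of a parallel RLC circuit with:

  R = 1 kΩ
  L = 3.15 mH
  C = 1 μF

Step 1 — Angular frequency: ω = 2π·f = 2π·60 = 377 rad/s.
Step 2 — Component impedances:
  R: Z = R = 1000 Ω
  L: Z = jωL = j·377·0.00315 = 0 + j1.188 Ω
  C: Z = 1/(jωC) = -j/(ω·C) = 0 - j2653 Ω
Step 3 — Parallel combination: 1/Z_total = 1/R + 1/L + 1/C; Z_total = 0.001411 + j1.188 Ω = 1.188∠89.9° Ω.
Step 4 — Power factor: PF = cos(φ) = Re(Z)/|Z| = 0.001411/1.188 = 0.001188.
Step 5 — Type: Im(Z) = 1.188 ⇒ lagging (phase φ = 89.9°).

PF = 0.001188 (lagging, φ = 89.9°)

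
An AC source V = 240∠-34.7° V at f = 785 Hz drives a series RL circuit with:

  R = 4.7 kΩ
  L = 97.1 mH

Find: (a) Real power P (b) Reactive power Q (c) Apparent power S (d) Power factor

Step 1 — Angular frequency: ω = 2π·f = 2π·785 = 4932 rad/s.
Step 2 — Component impedances:
  R: Z = R = 4700 Ω
  L: Z = jωL = j·4932·0.0971 = 0 + j478.9 Ω
Step 3 — Series combination: Z_total = R + L = 4700 + j478.9 Ω = 4724∠5.8° Ω.
Step 4 — Source phasor: V = 240∠-34.7° V = 197.3 - j136.6 V.
Step 5 — Current: I = V / Z = 0.03862 - j0.033 A = 0.0508∠-40.5° A.
Step 6 — Complex power: S = V·I* = 12.13 + j1.236 VA.
Step 7 — Real power: P = Re(S) = 12.13 W.
Step 8 — Reactive power: Q = Im(S) = 1.236 VAR.
Step 9 — Apparent power: |S| = 12.19 VA.
Step 10 — Power factor: PF = P/|S| = 0.9948 (lagging).

(a) P = 12.13 W  (b) Q = 1.236 VAR  (c) S = 12.19 VA  (d) PF = 0.9948 (lagging)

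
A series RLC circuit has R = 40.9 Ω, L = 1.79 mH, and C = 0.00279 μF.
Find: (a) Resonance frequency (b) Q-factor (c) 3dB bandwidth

Step 1 — Resonance: ω₀ = 1/√(LC) = 1/√(0.00179·2.79e-09) = 4.475e+05 rad/s.
Step 2 — f₀ = ω₀/(2π) = 7.122e+04 Hz.
Step 3 — Series Q: Q = ω₀L/R = 4.475e+05·0.00179/40.9 = 19.58.
Step 4 — Bandwidth: Δω = ω₀/Q = 2.285e+04 rad/s; BW = Δω/(2π) = 3637 Hz.

(a) f₀ = 7.122e+04 Hz  (b) Q = 19.58  (c) BW = 3637 Hz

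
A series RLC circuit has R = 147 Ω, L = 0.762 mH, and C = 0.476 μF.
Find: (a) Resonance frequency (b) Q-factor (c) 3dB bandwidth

Step 1 — Resonance: ω₀ = 1/√(LC) = 1/√(0.000762·4.76e-07) = 5.251e+04 rad/s.
Step 2 — f₀ = ω₀/(2π) = 8357 Hz.
Step 3 — Series Q: Q = ω₀L/R = 5.251e+04·0.000762/147 = 0.2722.
Step 4 — Bandwidth: Δω = ω₀/Q = 1.929e+05 rad/s; BW = Δω/(2π) = 3.07e+04 Hz.

(a) f₀ = 8357 Hz  (b) Q = 0.2722  (c) BW = 3.07e+04 Hz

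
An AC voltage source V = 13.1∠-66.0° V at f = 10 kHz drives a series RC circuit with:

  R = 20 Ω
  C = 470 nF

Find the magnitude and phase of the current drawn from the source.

Step 1 — Angular frequency: ω = 2π·f = 2π·1e+04 = 6.283e+04 rad/s.
Step 2 — Component impedances:
  R: Z = R = 20 Ω
  C: Z = 1/(jωC) = -j/(ω·C) = 0 - j33.86 Ω
Step 3 — Series combination: Z_total = R + C = 20 - j33.86 Ω = 39.33∠-59.4° Ω.
Step 4 — Source phasor: V = 13.1∠-66.0° V = 5.328 - j11.97 V.
Step 5 — Ohm's law: I = V / Z_total = (5.328 - j11.97) / (20 - j33.86) = 0.3309 - j0.03809 A.
Step 6 — Convert to polar: |I| = 0.3331 A, ∠I = -6.6°.

I = 0.3331∠-6.6° A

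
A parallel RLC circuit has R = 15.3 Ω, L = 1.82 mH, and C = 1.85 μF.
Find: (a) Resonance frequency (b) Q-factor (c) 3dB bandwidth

Step 1 — Resonance: ω₀ = 1/√(LC) = 1/√(0.00182·1.85e-06) = 1.723e+04 rad/s.
Step 2 — f₀ = ω₀/(2π) = 2743 Hz.
Step 3 — Parallel Q: Q = R/(ω₀L) = 15.3/(1.723e+04·0.00182) = 0.4878.
Step 4 — Bandwidth: Δω = ω₀/Q = 3.533e+04 rad/s; BW = Δω/(2π) = 5623 Hz.

(a) f₀ = 2743 Hz  (b) Q = 0.4878  (c) BW = 5623 Hz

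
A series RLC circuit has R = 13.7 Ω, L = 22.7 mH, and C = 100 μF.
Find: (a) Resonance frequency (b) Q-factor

Step 1 — Resonance condition Im(Z)=0 gives ω₀ = 1/√(LC).
Step 2 — ω₀ = 1/√(0.0227·0.0001) = 663.7 rad/s.
Step 3 — f₀ = ω₀/(2π) = 105.6 Hz.
Step 4 — Series Q: Q = ω₀L/R = 663.7·0.0227/13.7 = 1.1.

(a) f₀ = 105.6 Hz  (b) Q = 1.1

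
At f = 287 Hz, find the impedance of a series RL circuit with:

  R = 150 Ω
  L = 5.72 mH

Step 1 — Angular frequency: ω = 2π·f = 2π·287 = 1803 rad/s.
Step 2 — Component impedances:
  R: Z = R = 150 Ω
  L: Z = jωL = j·1803·0.00572 = 0 + j10.31 Ω
Step 3 — Series combination: Z_total = R + L = 150 + j10.31 Ω = 150.4∠3.9° Ω.

Z = 150 + j10.31 Ω = 150.4∠3.9° Ω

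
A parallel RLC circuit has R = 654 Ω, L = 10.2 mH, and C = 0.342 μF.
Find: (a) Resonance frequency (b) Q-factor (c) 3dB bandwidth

Step 1 — Resonance: ω₀ = 1/√(LC) = 1/√(0.0102·3.42e-07) = 1.693e+04 rad/s.
Step 2 — f₀ = ω₀/(2π) = 2695 Hz.
Step 3 — Parallel Q: Q = R/(ω₀L) = 654/(1.693e+04·0.0102) = 3.787.
Step 4 — Bandwidth: Δω = ω₀/Q = 4471 rad/s; BW = Δω/(2π) = 711.6 Hz.

(a) f₀ = 2695 Hz  (b) Q = 3.787  (c) BW = 711.6 Hz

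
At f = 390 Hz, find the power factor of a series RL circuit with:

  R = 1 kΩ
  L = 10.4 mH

Step 1 — Angular frequency: ω = 2π·f = 2π·390 = 2450 rad/s.
Step 2 — Component impedances:
  R: Z = R = 1000 Ω
  L: Z = jωL = j·2450·0.0104 = 0 + j25.48 Ω
Step 3 — Series combination: Z_total = R + L = 1000 + j25.48 Ω = 1000∠1.5° Ω.
Step 4 — Power factor: PF = cos(φ) = Re(Z)/|Z| = 1000/1000.3 = 0.9997.
Step 5 — Type: Im(Z) = 25.48 ⇒ lagging (phase φ = 1.5°).

PF = 0.9997 (lagging, φ = 1.5°)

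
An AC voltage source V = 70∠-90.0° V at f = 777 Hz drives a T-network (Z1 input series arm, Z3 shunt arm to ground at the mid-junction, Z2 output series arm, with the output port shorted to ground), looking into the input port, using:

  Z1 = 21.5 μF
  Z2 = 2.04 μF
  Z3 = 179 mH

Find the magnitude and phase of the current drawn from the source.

Step 1 — Angular frequency: ω = 2π·f = 2π·777 = 4882 rad/s.
Step 2 — Component impedances:
  Z1: Z = 1/(jωC) = -j/(ω·C) = 0 - j9.527 Ω
  Z2: Z = 1/(jωC) = -j/(ω·C) = 0 - j100.4 Ω
  Z3: Z = jωL = j·4882·0.179 = 0 + j873.9 Ω
Step 3 — With the output port shorted to ground, the output series arm Z2 runs from the junction to ground; the shunt arm Z3 also runs from the junction to ground. They appear in parallel: Z3 || Z2 = 0 - j113.4 Ω.
Step 4 — Series with input arm Z1: Z_in = Z1 + (Z3 || Z2) = 0 - j123 Ω = 123∠-90.0° Ω.
Step 5 — Source phasor: V = 70∠-90.0° V = 0 - j70 V.
Step 6 — Ohm's law: I = V / Z_total = (0 - j70) / (0 - j123) = 0.5692 A.
Step 7 — Convert to polar: |I| = 0.5692 A, ∠I = 0.0°.

I = 0.5692∠0.0° A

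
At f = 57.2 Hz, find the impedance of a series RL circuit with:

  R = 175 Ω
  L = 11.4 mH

Step 1 — Angular frequency: ω = 2π·f = 2π·57.2 = 359.4 rad/s.
Step 2 — Component impedances:
  R: Z = R = 175 Ω
  L: Z = jωL = j·359.4·0.0114 = 0 + j4.097 Ω
Step 3 — Series combination: Z_total = R + L = 175 + j4.097 Ω = 175∠1.3° Ω.

Z = 175 + j4.097 Ω = 175∠1.3° Ω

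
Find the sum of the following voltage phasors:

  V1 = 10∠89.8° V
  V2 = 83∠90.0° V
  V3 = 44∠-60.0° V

Step 1 — Convert each phasor to rectangular form:
  V1 = 10·(cos(89.8°) + j·sin(89.8°)) = 0.03491 + j10 V
  V2 = 83·(cos(90.0°) + j·sin(90.0°)) = 0 + j83 V
  V3 = 44·(cos(-60.0°) + j·sin(-60.0°)) = 22 - j38.11 V
Step 2 — Sum components: V_total = 22.03 + j54.89 V.
Step 3 — Convert to polar: |V_total| = 59.15 V, ∠V_total = 68.1°.

V_total = 59.15∠68.1° V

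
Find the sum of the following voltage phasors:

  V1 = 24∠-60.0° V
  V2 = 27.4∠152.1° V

Step 1 — Convert each phasor to rectangular form:
  V1 = 24·(cos(-60.0°) + j·sin(-60.0°)) = 12 - j20.78 V
  V2 = 27.4·(cos(152.1°) + j·sin(152.1°)) = -24.22 + j12.82 V
Step 2 — Sum components: V_total = -12.22 - j7.963 V.
Step 3 — Convert to polar: |V_total| = 14.58 V, ∠V_total = -146.9°.

V_total = 14.58∠-146.9° V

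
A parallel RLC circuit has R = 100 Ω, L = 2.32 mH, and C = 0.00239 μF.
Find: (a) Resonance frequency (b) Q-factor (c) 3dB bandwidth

Step 1 — Resonance: ω₀ = 1/√(LC) = 1/√(0.00232·2.39e-09) = 4.247e+05 rad/s.
Step 2 — f₀ = ω₀/(2π) = 6.759e+04 Hz.
Step 3 — Parallel Q: Q = R/(ω₀L) = 100/(4.247e+05·0.00232) = 0.1015.
Step 4 — Bandwidth: Δω = ω₀/Q = 4.184e+06 rad/s; BW = Δω/(2π) = 6.659e+05 Hz.

(a) f₀ = 6.759e+04 Hz  (b) Q = 0.1015  (c) BW = 6.659e+05 Hz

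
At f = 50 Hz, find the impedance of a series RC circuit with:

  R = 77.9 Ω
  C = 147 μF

Step 1 — Angular frequency: ω = 2π·f = 2π·50 = 314.2 rad/s.
Step 2 — Component impedances:
  R: Z = R = 77.9 Ω
  C: Z = 1/(jωC) = -j/(ω·C) = 0 - j21.65 Ω
Step 3 — Series combination: Z_total = R + C = 77.9 - j21.65 Ω = 80.85∠-15.5° Ω.

Z = 77.9 - j21.65 Ω = 80.85∠-15.5° Ω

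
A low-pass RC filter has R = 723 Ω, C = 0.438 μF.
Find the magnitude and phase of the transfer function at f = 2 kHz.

Step 1 — Angular frequency: ω = 2π·2000 = 1.257e+04 rad/s.
Step 2 — Transfer function: H(jω) = 1/(1 + jωRC).
Step 3 — Denominator: 1 + jωRC = 1 + j·1.257e+04·723·4.38e-07 = 1 + j3.979.
Step 4 — H = 0.0594 - j0.2364.
Step 5 — Magnitude: |H| = 0.2437 (-12.3 dB); phase: φ = -75.9°.

|H| = 0.2437 (-12.3 dB), φ = -75.9°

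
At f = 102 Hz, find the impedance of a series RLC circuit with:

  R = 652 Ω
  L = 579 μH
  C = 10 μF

Step 1 — Angular frequency: ω = 2π·f = 2π·102 = 640.9 rad/s.
Step 2 — Component impedances:
  R: Z = R = 652 Ω
  L: Z = jωL = j·640.9·0.000579 = 0 + j0.3711 Ω
  C: Z = 1/(jωC) = -j/(ω·C) = 0 - j156 Ω
Step 3 — Series combination: Z_total = R + L + C = 652 - j155.7 Ω = 670.3∠-13.4° Ω.

Z = 652 - j155.7 Ω = 670.3∠-13.4° Ω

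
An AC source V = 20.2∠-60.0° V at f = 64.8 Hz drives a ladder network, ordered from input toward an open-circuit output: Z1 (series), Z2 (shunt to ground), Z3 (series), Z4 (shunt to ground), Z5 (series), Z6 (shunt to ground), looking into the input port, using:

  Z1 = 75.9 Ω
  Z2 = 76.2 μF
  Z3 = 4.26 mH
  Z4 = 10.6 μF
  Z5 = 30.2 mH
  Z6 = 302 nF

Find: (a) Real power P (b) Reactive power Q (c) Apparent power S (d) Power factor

Step 1 — Angular frequency: ω = 2π·f = 2π·64.8 = 407.2 rad/s.
Step 2 — Component impedances:
  Z1: Z = R = 75.9 Ω
  Z2: Z = 1/(jωC) = -j/(ω·C) = 0 - j32.23 Ω
  Z3: Z = jωL = j·407.2·0.00426 = 0 + j1.734 Ω
  Z4: Z = 1/(jωC) = -j/(ω·C) = 0 - j231.7 Ω
  Z5: Z = jωL = j·407.2·0.0302 = 0 + j12.3 Ω
  Z6: Z = 1/(jωC) = -j/(ω·C) = 0 - j8133 Ω
Step 3 — Ladder network (open output): work backward from the far end, alternating series and parallel combinations. Z_in = 75.9 - j28.17 Ω = 80.96∠-20.4° Ω.
Step 4 — Source phasor: V = 20.2∠-60.0° V = 10.1 - j17.49 V.
Step 5 — Current: I = V / Z = 0.1921 - j0.1592 A = 0.2495∠-39.6° A.
Step 6 — Complex power: S = V·I* = 4.725 - j1.754 VA.
Step 7 — Real power: P = Re(S) = 4.725 W.
Step 8 — Reactive power: Q = Im(S) = -1.754 VAR.
Step 9 — Apparent power: |S| = 5.04 VA.
Step 10 — Power factor: PF = P/|S| = 0.9375 (leading).

(a) P = 4.725 W  (b) Q = -1.754 VAR  (c) S = 5.04 VA  (d) PF = 0.9375 (leading)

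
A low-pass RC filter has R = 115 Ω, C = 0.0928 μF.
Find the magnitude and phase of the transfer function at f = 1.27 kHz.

Step 1 — Angular frequency: ω = 2π·1270 = 7980 rad/s.
Step 2 — Transfer function: H(jω) = 1/(1 + jωRC).
Step 3 — Denominator: 1 + jωRC = 1 + j·7980·115·9.28e-08 = 1 + j0.08516.
Step 4 — H = 0.9928 - j0.08455.
Step 5 — Magnitude: |H| = 0.9964 (-0.0 dB); phase: φ = -4.9°.

|H| = 0.9964 (-0.0 dB), φ = -4.9°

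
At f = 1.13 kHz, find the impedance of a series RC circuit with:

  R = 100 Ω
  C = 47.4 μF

Step 1 — Angular frequency: ω = 2π·f = 2π·1130 = 7100 rad/s.
Step 2 — Component impedances:
  R: Z = R = 100 Ω
  C: Z = 1/(jωC) = -j/(ω·C) = 0 - j2.971 Ω
Step 3 — Series combination: Z_total = R + C = 100 - j2.971 Ω = 100∠-1.7° Ω.

Z = 100 - j2.971 Ω = 100∠-1.7° Ω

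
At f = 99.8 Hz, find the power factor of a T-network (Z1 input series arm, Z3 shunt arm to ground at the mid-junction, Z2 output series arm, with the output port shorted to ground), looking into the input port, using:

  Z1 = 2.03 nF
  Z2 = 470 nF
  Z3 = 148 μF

Step 1 — Angular frequency: ω = 2π·f = 2π·99.8 = 627.1 rad/s.
Step 2 — Component impedances:
  Z1: Z = 1/(jωC) = -j/(ω·C) = 0 - j7.856e+05 Ω
  Z2: Z = 1/(jωC) = -j/(ω·C) = 0 - j3393 Ω
  Z3: Z = 1/(jωC) = -j/(ω·C) = 0 - j10.78 Ω
Step 3 — With the output port shorted to ground, the output series arm Z2 runs from the junction to ground; the shunt arm Z3 also runs from the junction to ground. They appear in parallel: Z3 || Z2 = 0 - j10.74 Ω.
Step 4 — Series with input arm Z1: Z_in = Z1 + (Z3 || Z2) = 0 - j7.856e+05 Ω = 7.856e+05∠-90.0° Ω.
Step 5 — Power factor: PF = cos(φ) = Re(Z)/|Z| = 0/7.856e+05 = 0.
Step 6 — Type: Im(Z) = -7.856e+05 ⇒ leading (phase φ = -90.0°).

PF = 0 (leading, φ = -90.0°)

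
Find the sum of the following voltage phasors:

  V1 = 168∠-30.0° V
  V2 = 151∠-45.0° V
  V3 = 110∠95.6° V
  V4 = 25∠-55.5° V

Step 1 — Convert each phasor to rectangular form:
  V1 = 168·(cos(-30.0°) + j·sin(-30.0°)) = 145.5 - j84 V
  V2 = 151·(cos(-45.0°) + j·sin(-45.0°)) = 106.8 - j106.8 V
  V3 = 110·(cos(95.6°) + j·sin(95.6°)) = -10.73 + j109.5 V
  V4 = 25·(cos(-55.5°) + j·sin(-55.5°)) = 14.16 - j20.6 V
Step 2 — Sum components: V_total = 255.7 - j101.9 V.
Step 3 — Convert to polar: |V_total| = 275.2 V, ∠V_total = -21.7°.

V_total = 275.2∠-21.7° V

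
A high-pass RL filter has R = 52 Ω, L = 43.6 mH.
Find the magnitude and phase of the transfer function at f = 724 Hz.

Step 1 — Angular frequency: ω = 2π·724 = 4549 rad/s.
Step 2 — Transfer function: H(jω) = jωL/(R + jωL).
Step 3 — Numerator jωL = j·198.3; denominator R + jωL = 52 + j198.3.
Step 4 — H = 0.9357 + j0.2453.
Step 5 — Magnitude: |H| = 0.9673 (-0.3 dB); phase: φ = 14.7°.

|H| = 0.9673 (-0.3 dB), φ = 14.7°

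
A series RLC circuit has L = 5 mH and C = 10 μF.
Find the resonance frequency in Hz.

Step 1 — Resonance condition Im(Z)=0 gives ω₀ = 1/√(LC).
Step 2 — ω₀ = 1/√(0.005·1e-05) = 4472 rad/s.
Step 3 — f₀ = ω₀/(2π) = 711.8 Hz.

f₀ = 711.8 Hz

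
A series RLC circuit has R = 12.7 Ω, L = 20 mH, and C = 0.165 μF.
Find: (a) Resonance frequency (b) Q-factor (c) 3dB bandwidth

Step 1 — Resonance: ω₀ = 1/√(LC) = 1/√(0.02·1.65e-07) = 1.741e+04 rad/s.
Step 2 — f₀ = ω₀/(2π) = 2771 Hz.
Step 3 — Series Q: Q = ω₀L/R = 1.741e+04·0.02/12.7 = 27.41.
Step 4 — Bandwidth: Δω = ω₀/Q = 635 rad/s; BW = Δω/(2π) = 101.1 Hz.

(a) f₀ = 2771 Hz  (b) Q = 27.41  (c) BW = 101.1 Hz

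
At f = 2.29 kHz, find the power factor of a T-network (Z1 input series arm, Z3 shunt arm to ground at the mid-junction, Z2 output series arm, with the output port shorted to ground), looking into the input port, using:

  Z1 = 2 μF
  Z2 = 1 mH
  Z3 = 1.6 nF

Step 1 — Angular frequency: ω = 2π·f = 2π·2290 = 1.439e+04 rad/s.
Step 2 — Component impedances:
  Z1: Z = 1/(jωC) = -j/(ω·C) = 0 - j34.75 Ω
  Z2: Z = jωL = j·1.439e+04·0.001 = 0 + j14.39 Ω
  Z3: Z = 1/(jωC) = -j/(ω·C) = 0 - j4.344e+04 Ω
Step 3 — With the output port shorted to ground, the output series arm Z2 runs from the junction to ground; the shunt arm Z3 also runs from the junction to ground. They appear in parallel: Z3 || Z2 = 0 + j14.39 Ω.
Step 4 — Series with input arm Z1: Z_in = Z1 + (Z3 || Z2) = 0 - j20.36 Ω = 20.36∠-90.0° Ω.
Step 5 — Power factor: PF = cos(φ) = Re(Z)/|Z| = 0/20.36 = 0.
Step 6 — Type: Im(Z) = -20.36 ⇒ leading (phase φ = -90.0°).

PF = 0 (leading, φ = -90.0°)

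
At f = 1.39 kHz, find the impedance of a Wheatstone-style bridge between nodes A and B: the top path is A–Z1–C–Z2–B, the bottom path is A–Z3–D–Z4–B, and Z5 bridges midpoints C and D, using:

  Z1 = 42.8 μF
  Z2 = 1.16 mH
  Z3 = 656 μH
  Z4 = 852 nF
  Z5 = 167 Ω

Step 1 — Angular frequency: ω = 2π·f = 2π·1390 = 8734 rad/s.
Step 2 — Component impedances:
  Z1: Z = 1/(jωC) = -j/(ω·C) = 0 - j2.675 Ω
  Z2: Z = jωL = j·8734·0.00116 = 0 + j10.13 Ω
  Z3: Z = jωL = j·8734·0.000656 = 0 + j5.729 Ω
  Z4: Z = 1/(jωC) = -j/(ω·C) = 0 - j134.4 Ω
  Z5: Z = R = 167 Ω
Step 3 — Bridge requires nodal analysis (the Z5 bridge couples midpoints C and D, so the two paths cannot be reduced to a simple series/parallel combination). Setting node B to ground and injecting 1 A at node A, the 3-node admittance system at A, C, D solves to V_A = Z_AB = 0.03703 + j7.914 Ω = 7.914∠89.7° Ω.

Z = 0.03703 + j7.914 Ω = 7.914∠89.7° Ω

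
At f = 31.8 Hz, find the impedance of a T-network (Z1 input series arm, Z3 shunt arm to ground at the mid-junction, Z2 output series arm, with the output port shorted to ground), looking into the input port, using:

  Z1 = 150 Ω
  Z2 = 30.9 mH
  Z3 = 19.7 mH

Step 1 — Angular frequency: ω = 2π·f = 2π·31.8 = 199.8 rad/s.
Step 2 — Component impedances:
  Z1: Z = R = 150 Ω
  Z2: Z = jωL = j·199.8·0.0309 = 0 + j6.174 Ω
  Z3: Z = jωL = j·199.8·0.0197 = 0 + j3.936 Ω
Step 3 — With the output port shorted to ground, the output series arm Z2 runs from the junction to ground; the shunt arm Z3 also runs from the junction to ground. They appear in parallel: Z3 || Z2 = 0 + j2.404 Ω.
Step 4 — Series with input arm Z1: Z_in = Z1 + (Z3 || Z2) = 150 + j2.404 Ω = 150∠0.9° Ω.

Z = 150 + j2.404 Ω = 150∠0.9° Ω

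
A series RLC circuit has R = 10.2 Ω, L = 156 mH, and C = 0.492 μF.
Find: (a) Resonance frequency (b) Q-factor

Step 1 — Resonance condition Im(Z)=0 gives ω₀ = 1/√(LC).
Step 2 — ω₀ = 1/√(0.156·4.92e-07) = 3610 rad/s.
Step 3 — f₀ = ω₀/(2π) = 574.5 Hz.
Step 4 — Series Q: Q = ω₀L/R = 3610·0.156/10.2 = 55.21.

(a) f₀ = 574.5 Hz  (b) Q = 55.21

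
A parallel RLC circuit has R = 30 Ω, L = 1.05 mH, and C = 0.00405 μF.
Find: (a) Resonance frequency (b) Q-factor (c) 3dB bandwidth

Step 1 — Resonance: ω₀ = 1/√(LC) = 1/√(0.00105·4.05e-09) = 4.849e+05 rad/s.
Step 2 — f₀ = ω₀/(2π) = 7.718e+04 Hz.
Step 3 — Parallel Q: Q = R/(ω₀L) = 30/(4.849e+05·0.00105) = 0.05892.
Step 4 — Bandwidth: Δω = ω₀/Q = 8.23e+06 rad/s; BW = Δω/(2π) = 1.31e+06 Hz.

(a) f₀ = 7.718e+04 Hz  (b) Q = 0.05892  (c) BW = 1.31e+06 Hz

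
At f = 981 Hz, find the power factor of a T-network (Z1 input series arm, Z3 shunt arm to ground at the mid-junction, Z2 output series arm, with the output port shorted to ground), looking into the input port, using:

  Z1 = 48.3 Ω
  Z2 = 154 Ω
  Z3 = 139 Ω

Step 1 — Angular frequency: ω = 2π·f = 2π·981 = 6164 rad/s.
Step 2 — Component impedances:
  Z1: Z = R = 48.3 Ω
  Z2: Z = R = 154 Ω
  Z3: Z = R = 139 Ω
Step 3 — With the output port shorted to ground, the output series arm Z2 runs from the junction to ground; the shunt arm Z3 also runs from the junction to ground. They appear in parallel: Z3 || Z2 = 73.06 Ω.
Step 4 — Series with input arm Z1: Z_in = Z1 + (Z3 || Z2) = 121.4 Ω = 121.4∠0.0° Ω.
Step 5 — Power factor: PF = cos(φ) = Re(Z)/|Z| = 121.4/121.4 = 1.
Step 6 — Type: Im(Z) = 0 ⇒ unity (phase φ = 0.0°).

PF = 1 (unity, φ = 0.0°)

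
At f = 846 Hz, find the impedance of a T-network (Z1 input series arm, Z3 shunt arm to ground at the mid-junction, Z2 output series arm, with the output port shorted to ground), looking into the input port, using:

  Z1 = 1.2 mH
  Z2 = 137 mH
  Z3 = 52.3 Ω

Step 1 — Angular frequency: ω = 2π·f = 2π·846 = 5316 rad/s.
Step 2 — Component impedances:
  Z1: Z = jωL = j·5316·0.0012 = 0 + j6.379 Ω
  Z2: Z = jωL = j·5316·0.137 = 0 + j728.2 Ω
  Z3: Z = R = 52.3 Ω
Step 3 — With the output port shorted to ground, the output series arm Z2 runs from the junction to ground; the shunt arm Z3 also runs from the junction to ground. They appear in parallel: Z3 || Z2 = 52.03 + j3.737 Ω.
Step 4 — Series with input arm Z1: Z_in = Z1 + (Z3 || Z2) = 52.03 + j10.12 Ω = 53.01∠11.0° Ω.

Z = 52.03 + j10.12 Ω = 53.01∠11.0° Ω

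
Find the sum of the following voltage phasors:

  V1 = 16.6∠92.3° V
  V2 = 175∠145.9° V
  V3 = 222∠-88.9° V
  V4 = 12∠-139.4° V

Step 1 — Convert each phasor to rectangular form:
  V1 = 16.6·(cos(92.3°) + j·sin(92.3°)) = -0.6662 + j16.59 V
  V2 = 175·(cos(145.9°) + j·sin(145.9°)) = -144.9 + j98.11 V
  V3 = 222·(cos(-88.9°) + j·sin(-88.9°)) = 4.262 - j222 V
  V4 = 12·(cos(-139.4°) + j·sin(-139.4°)) = -9.111 - j7.809 V
Step 2 — Sum components: V_total = -150.4 - j115.1 V.
Step 3 — Convert to polar: |V_total| = 189.4 V, ∠V_total = -142.6°.

V_total = 189.4∠-142.6° V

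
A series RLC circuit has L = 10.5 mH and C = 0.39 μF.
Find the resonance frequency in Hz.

Step 1 — Resonance condition Im(Z)=0 gives ω₀ = 1/√(LC).
Step 2 — ω₀ = 1/√(0.0105·3.9e-07) = 1.563e+04 rad/s.
Step 3 — f₀ = ω₀/(2π) = 2487 Hz.

f₀ = 2487 Hz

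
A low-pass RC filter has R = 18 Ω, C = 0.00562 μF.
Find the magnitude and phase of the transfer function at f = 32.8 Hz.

Step 1 — Angular frequency: ω = 2π·32.8 = 206.1 rad/s.
Step 2 — Transfer function: H(jω) = 1/(1 + jωRC).
Step 3 — Denominator: 1 + jωRC = 1 + j·206.1·18·5.62e-09 = 1 + j2.085e-05.
Step 4 — H = 1 - j2.085e-05.
Step 5 — Magnitude: |H| = 1 (-0.0 dB); phase: φ = -0.0°.

|H| = 1 (-0.0 dB), φ = -0.0°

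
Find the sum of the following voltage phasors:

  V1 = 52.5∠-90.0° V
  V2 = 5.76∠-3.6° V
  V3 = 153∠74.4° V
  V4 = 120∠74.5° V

Step 1 — Convert each phasor to rectangular form:
  V1 = 52.5·(cos(-90.0°) + j·sin(-90.0°)) = 0 - j52.5 V
  V2 = 5.76·(cos(-3.6°) + j·sin(-3.6°)) = 5.749 - j0.3617 V
  V3 = 153·(cos(74.4°) + j·sin(74.4°)) = 41.14 + j147.4 V
  V4 = 120·(cos(74.5°) + j·sin(74.5°)) = 32.07 + j115.6 V
Step 2 — Sum components: V_total = 78.96 + j210.1 V.
Step 3 — Convert to polar: |V_total| = 224.5 V, ∠V_total = 69.4°.

V_total = 224.5∠69.4° V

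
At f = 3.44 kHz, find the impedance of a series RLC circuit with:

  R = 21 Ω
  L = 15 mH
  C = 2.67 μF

Step 1 — Angular frequency: ω = 2π·f = 2π·3440 = 2.161e+04 rad/s.
Step 2 — Component impedances:
  R: Z = R = 21 Ω
  L: Z = jωL = j·2.161e+04·0.015 = 0 + j324.2 Ω
  C: Z = 1/(jωC) = -j/(ω·C) = 0 - j17.33 Ω
Step 3 — Series combination: Z_total = R + L + C = 21 + j306.9 Ω = 307.6∠86.1° Ω.

Z = 21 + j306.9 Ω = 307.6∠86.1° Ω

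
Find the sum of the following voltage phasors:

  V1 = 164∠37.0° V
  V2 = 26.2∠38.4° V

Step 1 — Convert each phasor to rectangular form:
  V1 = 164·(cos(37.0°) + j·sin(37.0°)) = 131 + j98.7 V
  V2 = 26.2·(cos(38.4°) + j·sin(38.4°)) = 20.53 + j16.27 V
Step 2 — Sum components: V_total = 151.5 + j115 V.
Step 3 — Convert to polar: |V_total| = 190.2 V, ∠V_total = 37.2°.

V_total = 190.2∠37.2° V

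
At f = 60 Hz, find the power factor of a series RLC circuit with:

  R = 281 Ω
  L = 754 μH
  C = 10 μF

Step 1 — Angular frequency: ω = 2π·f = 2π·60 = 377 rad/s.
Step 2 — Component impedances:
  R: Z = R = 281 Ω
  L: Z = jωL = j·377·0.000754 = 0 + j0.2843 Ω
  C: Z = 1/(jωC) = -j/(ω·C) = 0 - j265.3 Ω
Step 3 — Series combination: Z_total = R + L + C = 281 - j265 Ω = 386.2∠-43.3° Ω.
Step 4 — Power factor: PF = cos(φ) = Re(Z)/|Z| = 281/386.23 = 0.7275.
Step 5 — Type: Im(Z) = -265 ⇒ leading (phase φ = -43.3°).

PF = 0.7275 (leading, φ = -43.3°)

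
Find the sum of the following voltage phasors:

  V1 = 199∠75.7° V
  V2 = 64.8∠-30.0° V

Step 1 — Convert each phasor to rectangular form:
  V1 = 199·(cos(75.7°) + j·sin(75.7°)) = 49.15 + j192.8 V
  V2 = 64.8·(cos(-30.0°) + j·sin(-30.0°)) = 56.12 - j32.4 V
Step 2 — Sum components: V_total = 105.3 + j160.4 V.
Step 3 — Convert to polar: |V_total| = 191.9 V, ∠V_total = 56.7°.

V_total = 191.9∠56.7° V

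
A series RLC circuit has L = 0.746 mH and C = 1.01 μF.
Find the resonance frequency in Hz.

Step 1 — Resonance condition Im(Z)=0 gives ω₀ = 1/√(LC).
Step 2 — ω₀ = 1/√(0.000746·1.01e-06) = 3.643e+04 rad/s.
Step 3 — f₀ = ω₀/(2π) = 5798 Hz.

f₀ = 5798 Hz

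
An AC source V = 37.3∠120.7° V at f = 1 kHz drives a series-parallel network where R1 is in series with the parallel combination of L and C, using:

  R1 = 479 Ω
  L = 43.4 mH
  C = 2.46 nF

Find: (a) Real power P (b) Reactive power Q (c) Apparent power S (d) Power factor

Step 1 — Angular frequency: ω = 2π·f = 2π·1000 = 6283 rad/s.
Step 2 — Component impedances:
  R1: Z = R = 479 Ω
  L: Z = jωL = j·6283·0.0434 = 0 + j272.7 Ω
  C: Z = 1/(jωC) = -j/(ω·C) = 0 - j6.47e+04 Ω
Step 3 — Parallel branch: L || C = 1/(1/L + 1/C) = 0 + j273.8 Ω.
Step 4 — Series with R1: Z_total = R1 + (L || C) = 479 + j273.8 Ω = 551.8∠29.8° Ω.
Step 5 — Source phasor: V = 37.3∠120.7° V = -19.04 + j32.07 V.
Step 6 — Current: I = V / Z = -0.001113 + j0.06759 A = 0.0676∠90.9° A.
Step 7 — Complex power: S = V·I* = 2.189 + j1.252 VA.
Step 8 — Real power: P = Re(S) = 2.189 W.
Step 9 — Reactive power: Q = Im(S) = 1.252 VAR.
Step 10 — Apparent power: |S| = 2.522 VA.
Step 11 — Power factor: PF = P/|S| = 0.8681 (lagging).

(a) P = 2.189 W  (b) Q = 1.252 VAR  (c) S = 2.522 VA  (d) PF = 0.8681 (lagging)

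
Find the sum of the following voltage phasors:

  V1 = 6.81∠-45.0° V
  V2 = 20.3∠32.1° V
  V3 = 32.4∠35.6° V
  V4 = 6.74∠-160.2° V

Step 1 — Convert each phasor to rectangular form:
  V1 = 6.81·(cos(-45.0°) + j·sin(-45.0°)) = 4.815 - j4.815 V
  V2 = 20.3·(cos(32.1°) + j·sin(32.1°)) = 17.2 + j10.79 V
  V3 = 32.4·(cos(35.6°) + j·sin(35.6°)) = 26.34 + j18.86 V
  V4 = 6.74·(cos(-160.2°) + j·sin(-160.2°)) = -6.342 - j2.283 V
Step 2 — Sum components: V_total = 42.01 + j22.55 V.
Step 3 — Convert to polar: |V_total| = 47.68 V, ∠V_total = 28.2°.

V_total = 47.68∠28.2° V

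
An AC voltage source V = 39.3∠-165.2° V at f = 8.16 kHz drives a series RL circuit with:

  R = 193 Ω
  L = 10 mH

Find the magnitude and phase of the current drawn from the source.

Step 1 — Angular frequency: ω = 2π·f = 2π·8160 = 5.127e+04 rad/s.
Step 2 — Component impedances:
  R: Z = R = 193 Ω
  L: Z = jωL = j·5.127e+04·0.01 = 0 + j512.7 Ω
Step 3 — Series combination: Z_total = R + L = 193 + j512.7 Ω = 547.8∠69.4° Ω.
Step 4 — Source phasor: V = 39.3∠-165.2° V = -38 - j10.04 V.
Step 5 — Ohm's law: I = V / Z_total = (-38 - j10.04) / (193 + j512.7) = -0.04158 + j0.05845 A.
Step 6 — Convert to polar: |I| = 0.07174 A, ∠I = 125.4°.

I = 0.07174∠125.4° A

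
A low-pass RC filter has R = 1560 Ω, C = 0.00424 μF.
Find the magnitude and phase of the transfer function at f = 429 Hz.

Step 1 — Angular frequency: ω = 2π·429 = 2695 rad/s.
Step 2 — Transfer function: H(jω) = 1/(1 + jωRC).
Step 3 — Denominator: 1 + jωRC = 1 + j·2695·1560·4.24e-09 = 1 + j0.01783.
Step 4 — H = 0.9997 - j0.01782.
Step 5 — Magnitude: |H| = 0.9998 (-0.0 dB); phase: φ = -1.0°.

|H| = 0.9998 (-0.0 dB), φ = -1.0°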